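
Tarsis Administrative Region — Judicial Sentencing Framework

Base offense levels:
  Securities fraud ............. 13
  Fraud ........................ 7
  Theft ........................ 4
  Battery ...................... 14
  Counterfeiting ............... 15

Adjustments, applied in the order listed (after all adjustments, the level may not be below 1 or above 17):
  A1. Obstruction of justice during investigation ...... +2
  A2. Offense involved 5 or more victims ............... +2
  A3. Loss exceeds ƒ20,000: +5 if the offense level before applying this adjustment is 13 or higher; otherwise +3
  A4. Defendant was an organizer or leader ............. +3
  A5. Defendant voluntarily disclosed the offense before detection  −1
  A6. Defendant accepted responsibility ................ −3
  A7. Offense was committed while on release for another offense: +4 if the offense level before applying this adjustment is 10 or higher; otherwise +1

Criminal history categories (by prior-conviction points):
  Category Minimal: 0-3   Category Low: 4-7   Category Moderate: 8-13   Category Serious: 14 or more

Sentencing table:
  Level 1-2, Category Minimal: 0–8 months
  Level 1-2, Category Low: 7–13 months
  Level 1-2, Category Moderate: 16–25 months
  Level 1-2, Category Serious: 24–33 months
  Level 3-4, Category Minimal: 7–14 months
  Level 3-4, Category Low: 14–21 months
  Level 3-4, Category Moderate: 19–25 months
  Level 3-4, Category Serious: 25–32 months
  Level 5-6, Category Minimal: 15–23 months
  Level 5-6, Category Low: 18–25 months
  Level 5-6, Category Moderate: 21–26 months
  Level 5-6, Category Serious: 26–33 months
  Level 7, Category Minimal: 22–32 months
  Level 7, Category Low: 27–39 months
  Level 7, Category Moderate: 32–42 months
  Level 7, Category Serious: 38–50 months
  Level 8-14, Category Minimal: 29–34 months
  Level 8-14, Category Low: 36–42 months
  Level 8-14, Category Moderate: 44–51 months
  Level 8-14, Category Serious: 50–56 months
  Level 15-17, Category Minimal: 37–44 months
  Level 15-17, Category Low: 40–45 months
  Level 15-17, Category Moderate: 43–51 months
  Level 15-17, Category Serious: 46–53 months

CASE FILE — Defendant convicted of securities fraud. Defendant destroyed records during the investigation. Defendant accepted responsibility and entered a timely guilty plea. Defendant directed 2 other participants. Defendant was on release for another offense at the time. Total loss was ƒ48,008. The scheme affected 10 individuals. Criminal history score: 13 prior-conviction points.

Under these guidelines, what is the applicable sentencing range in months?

Base offense level for securities fraud: 13.
A1 applies: 13 + 2 = 15.
A2 applies: 15 + 2 = 17.
A3 applies (level before this adjustment is 17 ≥ 13, so +5): 17 + 5 = 22.
A4 applies: 22 + 3 = 25.
A6 applies: 25 − 3 = 22.
A7 applies (level before this adjustment is 22 ≥ 10, so +4): 22 + 4 = 26.
Level 26 exceeds the maximum of 17; capped at 17.
Final offense level: 17.
Criminal history: 13 prior points → Category Moderate (8-13).
Level 17 falls in the 15-17 band.
Grid: Level 15-17 × Category Moderate = 43-51 months.

43-51 months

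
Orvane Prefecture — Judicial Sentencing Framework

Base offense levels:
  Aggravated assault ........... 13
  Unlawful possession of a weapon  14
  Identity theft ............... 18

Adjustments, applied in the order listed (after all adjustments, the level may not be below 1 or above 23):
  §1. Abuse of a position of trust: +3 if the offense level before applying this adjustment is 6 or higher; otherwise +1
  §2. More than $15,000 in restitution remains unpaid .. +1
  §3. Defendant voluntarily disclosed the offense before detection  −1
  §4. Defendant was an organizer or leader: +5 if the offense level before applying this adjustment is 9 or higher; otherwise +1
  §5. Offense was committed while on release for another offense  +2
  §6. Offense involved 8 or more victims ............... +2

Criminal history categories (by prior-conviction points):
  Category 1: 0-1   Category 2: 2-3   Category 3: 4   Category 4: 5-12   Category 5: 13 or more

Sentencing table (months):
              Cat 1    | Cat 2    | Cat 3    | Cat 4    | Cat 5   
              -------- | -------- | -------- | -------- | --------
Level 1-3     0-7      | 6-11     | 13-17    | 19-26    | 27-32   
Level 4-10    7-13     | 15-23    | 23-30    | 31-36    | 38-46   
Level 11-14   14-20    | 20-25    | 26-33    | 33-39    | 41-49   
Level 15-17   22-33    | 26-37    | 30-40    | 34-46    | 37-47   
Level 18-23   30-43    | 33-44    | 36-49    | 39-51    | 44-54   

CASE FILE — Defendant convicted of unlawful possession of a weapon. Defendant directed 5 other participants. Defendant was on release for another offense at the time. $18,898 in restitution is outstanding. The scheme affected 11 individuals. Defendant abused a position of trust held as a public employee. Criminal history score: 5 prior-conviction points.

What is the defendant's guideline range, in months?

39-51 months

Base offense level for unlawful possession of a weapon: 14.
§1 applies (level before this adjustment is 14 ≥ 6, so +3): 14 + 3 = 17.
§2 applies: 17 + 1 = 18.
§3 does not apply.
§4 applies (level before this adjustment is 18 ≥ 9, so +5): 18 + 5 = 23.
§5 applies: 23 + 2 = 25.
§6 applies: 25 + 2 = 27.
Level 27 exceeds the maximum of 23; capped at 23.
Final offense level: 23.
Criminal history: 5 prior points → Category 4 (5-12).
Level 23 falls in the 18-23 band.
Grid: Level 18-23 × Category 4 = 39-51 months.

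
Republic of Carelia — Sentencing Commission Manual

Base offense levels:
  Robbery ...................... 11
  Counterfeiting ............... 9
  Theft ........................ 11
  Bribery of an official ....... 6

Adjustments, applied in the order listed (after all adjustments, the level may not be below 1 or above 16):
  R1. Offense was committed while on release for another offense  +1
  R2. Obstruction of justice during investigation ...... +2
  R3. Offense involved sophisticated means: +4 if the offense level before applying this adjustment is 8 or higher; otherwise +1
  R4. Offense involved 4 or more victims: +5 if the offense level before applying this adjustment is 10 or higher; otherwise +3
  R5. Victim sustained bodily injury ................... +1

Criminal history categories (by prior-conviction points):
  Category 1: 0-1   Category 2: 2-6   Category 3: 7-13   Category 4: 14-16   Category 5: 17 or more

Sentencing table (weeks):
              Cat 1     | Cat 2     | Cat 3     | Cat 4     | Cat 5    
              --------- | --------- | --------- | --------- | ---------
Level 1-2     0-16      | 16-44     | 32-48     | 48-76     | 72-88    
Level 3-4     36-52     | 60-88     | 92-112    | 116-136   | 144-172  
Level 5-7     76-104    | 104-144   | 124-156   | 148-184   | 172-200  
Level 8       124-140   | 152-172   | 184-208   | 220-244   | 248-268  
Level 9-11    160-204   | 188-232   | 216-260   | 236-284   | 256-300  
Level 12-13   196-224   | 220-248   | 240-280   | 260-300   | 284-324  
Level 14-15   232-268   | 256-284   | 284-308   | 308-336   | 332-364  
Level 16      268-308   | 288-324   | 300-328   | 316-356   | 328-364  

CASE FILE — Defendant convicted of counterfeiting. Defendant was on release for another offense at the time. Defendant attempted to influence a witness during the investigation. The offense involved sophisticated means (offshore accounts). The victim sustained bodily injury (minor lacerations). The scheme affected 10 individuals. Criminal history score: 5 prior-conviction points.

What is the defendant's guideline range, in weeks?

Base offense level for counterfeiting: 9.
R1 applies: 9 + 1 = 10.
R2 applies: 10 + 2 = 12.
R3 applies (level before this adjustment is 12 ≥ 8, so +4): 12 + 4 = 16.
R4 applies (level before this adjustment is 16 ≥ 10, so +5): 16 + 5 = 21.
R5 applies: 21 + 1 = 22.
Level 22 exceeds the maximum of 16; capped at 16.
Final offense level: 16.
Criminal history: 5 prior points → Category 2 (2-6).
Level 16 falls in the 16 band.
Grid: Level 16 × Category 2 = 288-324 weeks.

288-324 weeks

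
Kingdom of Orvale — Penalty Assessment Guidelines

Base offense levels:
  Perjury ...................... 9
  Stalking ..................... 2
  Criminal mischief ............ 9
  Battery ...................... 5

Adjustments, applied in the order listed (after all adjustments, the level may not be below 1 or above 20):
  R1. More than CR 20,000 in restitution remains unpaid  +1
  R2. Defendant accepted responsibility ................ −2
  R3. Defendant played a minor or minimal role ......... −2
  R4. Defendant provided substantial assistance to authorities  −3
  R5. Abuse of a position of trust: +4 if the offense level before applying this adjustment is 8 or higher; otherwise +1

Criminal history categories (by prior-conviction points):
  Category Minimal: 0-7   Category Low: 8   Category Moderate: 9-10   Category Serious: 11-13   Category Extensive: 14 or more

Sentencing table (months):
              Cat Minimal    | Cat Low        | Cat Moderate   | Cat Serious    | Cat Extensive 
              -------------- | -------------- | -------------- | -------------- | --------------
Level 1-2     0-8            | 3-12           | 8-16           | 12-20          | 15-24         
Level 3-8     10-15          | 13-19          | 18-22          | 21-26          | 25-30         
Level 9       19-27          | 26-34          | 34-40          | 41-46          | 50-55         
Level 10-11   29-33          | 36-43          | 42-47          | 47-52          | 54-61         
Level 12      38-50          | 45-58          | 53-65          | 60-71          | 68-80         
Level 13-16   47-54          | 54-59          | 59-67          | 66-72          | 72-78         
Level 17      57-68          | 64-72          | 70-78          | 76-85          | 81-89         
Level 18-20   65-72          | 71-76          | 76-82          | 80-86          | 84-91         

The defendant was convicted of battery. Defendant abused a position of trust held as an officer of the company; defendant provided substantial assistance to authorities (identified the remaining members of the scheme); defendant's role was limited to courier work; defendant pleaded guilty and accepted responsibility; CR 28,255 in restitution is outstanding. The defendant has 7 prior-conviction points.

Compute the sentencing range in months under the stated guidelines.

Base offense level for battery: 5.
R1 applies: 5 + 1 = 6.
R2 applies: 6 − 2 = 4.
R3 applies: 4 − 2 = 2.
R4 applies: 2 − 3 = -1.
R5 applies (level before this adjustment is -1 < 8, so +1): -1 + 1 = 0.
Level 0 is below the minimum of 1; floored at 1.
Final offense level: 1.
Criminal history: 7 prior points → Category Minimal (0-7).
Level 1 falls in the 1-2 band.
Grid: Level 1-2 × Category Minimal = 0-8 months.

0-8 months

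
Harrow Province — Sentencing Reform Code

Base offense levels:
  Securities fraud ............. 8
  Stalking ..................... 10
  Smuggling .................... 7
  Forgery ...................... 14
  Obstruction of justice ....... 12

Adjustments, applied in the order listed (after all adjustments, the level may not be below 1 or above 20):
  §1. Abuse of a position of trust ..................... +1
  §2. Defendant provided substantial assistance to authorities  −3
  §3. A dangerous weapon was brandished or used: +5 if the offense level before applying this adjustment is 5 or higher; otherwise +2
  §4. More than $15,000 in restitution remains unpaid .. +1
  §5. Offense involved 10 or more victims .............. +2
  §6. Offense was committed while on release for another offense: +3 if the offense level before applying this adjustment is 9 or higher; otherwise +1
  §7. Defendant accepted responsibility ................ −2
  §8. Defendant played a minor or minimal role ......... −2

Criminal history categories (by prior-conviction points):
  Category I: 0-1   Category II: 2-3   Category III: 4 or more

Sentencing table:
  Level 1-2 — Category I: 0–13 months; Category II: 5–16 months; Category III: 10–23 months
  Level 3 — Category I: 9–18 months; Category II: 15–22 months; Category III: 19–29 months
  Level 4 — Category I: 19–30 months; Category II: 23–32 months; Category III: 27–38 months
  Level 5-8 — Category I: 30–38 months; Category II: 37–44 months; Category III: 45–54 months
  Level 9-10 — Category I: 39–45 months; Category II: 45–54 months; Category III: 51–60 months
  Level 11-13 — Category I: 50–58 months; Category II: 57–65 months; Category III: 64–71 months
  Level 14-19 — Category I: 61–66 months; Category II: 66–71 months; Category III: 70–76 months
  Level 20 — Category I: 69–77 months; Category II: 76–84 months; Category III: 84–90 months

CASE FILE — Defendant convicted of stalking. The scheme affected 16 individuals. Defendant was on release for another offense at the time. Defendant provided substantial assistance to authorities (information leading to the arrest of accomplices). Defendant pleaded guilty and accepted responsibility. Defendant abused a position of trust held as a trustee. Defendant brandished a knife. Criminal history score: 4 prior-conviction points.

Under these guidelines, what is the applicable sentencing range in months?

Base offense level for stalking: 10.
§1 applies: 10 + 1 = 11.
§2 applies: 11 − 3 = 8.
§3 applies (level before this adjustment is 8 ≥ 5, so +5): 8 + 5 = 13.
§5 applies: 13 + 2 = 15.
§6 applies (level before this adjustment is 15 ≥ 9, so +3): 15 + 3 = 18.
§7 applies: 18 − 2 = 16.
Final offense level: 16.
Criminal history: 4 prior points → Category III (4+).
Level 16 falls in the 14-19 band.
Grid: Level 14-19 × Category III = 70-76 months.

70-76 months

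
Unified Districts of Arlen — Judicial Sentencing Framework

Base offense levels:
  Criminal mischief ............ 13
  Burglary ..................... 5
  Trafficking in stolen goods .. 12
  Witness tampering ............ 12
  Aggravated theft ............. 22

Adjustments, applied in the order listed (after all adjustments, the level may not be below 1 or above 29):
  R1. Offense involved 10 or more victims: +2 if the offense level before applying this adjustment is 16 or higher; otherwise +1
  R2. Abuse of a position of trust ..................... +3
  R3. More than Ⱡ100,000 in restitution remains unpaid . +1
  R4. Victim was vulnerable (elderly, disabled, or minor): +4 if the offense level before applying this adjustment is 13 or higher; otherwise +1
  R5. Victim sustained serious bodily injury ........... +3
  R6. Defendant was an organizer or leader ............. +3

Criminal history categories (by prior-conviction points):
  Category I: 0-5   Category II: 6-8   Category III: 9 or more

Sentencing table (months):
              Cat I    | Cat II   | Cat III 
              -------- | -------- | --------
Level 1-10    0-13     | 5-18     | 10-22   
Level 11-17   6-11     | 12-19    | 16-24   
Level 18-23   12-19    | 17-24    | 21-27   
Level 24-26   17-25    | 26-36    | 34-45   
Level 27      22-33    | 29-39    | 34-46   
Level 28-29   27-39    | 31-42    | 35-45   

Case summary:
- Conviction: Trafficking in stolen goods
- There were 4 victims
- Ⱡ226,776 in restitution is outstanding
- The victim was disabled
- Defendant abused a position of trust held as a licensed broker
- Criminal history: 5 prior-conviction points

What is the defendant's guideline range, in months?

Base offense level for trafficking in stolen goods: 12.
R2 applies: 12 + 3 = 15.
R3 applies: 15 + 1 = 16.
R4 applies (level before this adjustment is 16 ≥ 13, so +4): 16 + 4 = 20.
R5 does not apply.
R6 does not apply.
Final offense level: 20.
Criminal history: 5 prior points → Category I (0-5).
Level 20 falls in the 18-23 band.
Grid: Level 18-23 × Category I = 12-19 months.

12-19 months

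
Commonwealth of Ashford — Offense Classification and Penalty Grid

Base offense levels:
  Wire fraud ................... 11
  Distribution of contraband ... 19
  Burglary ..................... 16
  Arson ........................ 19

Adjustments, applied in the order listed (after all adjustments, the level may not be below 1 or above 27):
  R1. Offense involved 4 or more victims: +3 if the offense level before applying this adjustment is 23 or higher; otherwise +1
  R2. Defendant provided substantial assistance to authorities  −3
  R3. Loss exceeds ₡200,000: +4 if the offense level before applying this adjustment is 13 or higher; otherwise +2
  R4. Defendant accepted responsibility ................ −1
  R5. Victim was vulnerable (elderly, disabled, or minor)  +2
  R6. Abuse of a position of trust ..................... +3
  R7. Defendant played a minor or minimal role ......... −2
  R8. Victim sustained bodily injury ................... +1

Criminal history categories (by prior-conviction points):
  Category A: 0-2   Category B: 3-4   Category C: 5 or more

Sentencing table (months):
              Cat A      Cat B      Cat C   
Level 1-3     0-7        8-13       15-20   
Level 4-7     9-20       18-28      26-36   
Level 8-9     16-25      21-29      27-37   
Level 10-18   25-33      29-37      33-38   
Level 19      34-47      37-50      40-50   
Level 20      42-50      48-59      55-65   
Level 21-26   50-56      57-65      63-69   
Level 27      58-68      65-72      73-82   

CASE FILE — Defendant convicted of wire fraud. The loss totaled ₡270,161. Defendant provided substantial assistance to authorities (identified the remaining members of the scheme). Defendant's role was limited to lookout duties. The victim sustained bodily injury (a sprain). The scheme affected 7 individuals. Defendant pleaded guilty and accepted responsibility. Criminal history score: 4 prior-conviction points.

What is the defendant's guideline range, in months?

Base offense level for wire fraud: 11.
R1 applies (level before this adjustment is 11 < 23, so +1): 11 + 1 = 12.
R2 applies: 12 − 3 = 9.
R3 applies (level before this adjustment is 9 < 13, so +2): 9 + 2 = 11.
R4 applies: 11 − 1 = 10.
R6 does not apply.
R7 applies: 10 − 2 = 8.
R8 applies: 8 + 1 = 9.
Final offense level: 9.
Criminal history: 4 prior points → Category B (3-4).
Level 9 falls in the 8-9 band.
Grid: Level 8-9 × Category B = 21-29 months.

21-29 months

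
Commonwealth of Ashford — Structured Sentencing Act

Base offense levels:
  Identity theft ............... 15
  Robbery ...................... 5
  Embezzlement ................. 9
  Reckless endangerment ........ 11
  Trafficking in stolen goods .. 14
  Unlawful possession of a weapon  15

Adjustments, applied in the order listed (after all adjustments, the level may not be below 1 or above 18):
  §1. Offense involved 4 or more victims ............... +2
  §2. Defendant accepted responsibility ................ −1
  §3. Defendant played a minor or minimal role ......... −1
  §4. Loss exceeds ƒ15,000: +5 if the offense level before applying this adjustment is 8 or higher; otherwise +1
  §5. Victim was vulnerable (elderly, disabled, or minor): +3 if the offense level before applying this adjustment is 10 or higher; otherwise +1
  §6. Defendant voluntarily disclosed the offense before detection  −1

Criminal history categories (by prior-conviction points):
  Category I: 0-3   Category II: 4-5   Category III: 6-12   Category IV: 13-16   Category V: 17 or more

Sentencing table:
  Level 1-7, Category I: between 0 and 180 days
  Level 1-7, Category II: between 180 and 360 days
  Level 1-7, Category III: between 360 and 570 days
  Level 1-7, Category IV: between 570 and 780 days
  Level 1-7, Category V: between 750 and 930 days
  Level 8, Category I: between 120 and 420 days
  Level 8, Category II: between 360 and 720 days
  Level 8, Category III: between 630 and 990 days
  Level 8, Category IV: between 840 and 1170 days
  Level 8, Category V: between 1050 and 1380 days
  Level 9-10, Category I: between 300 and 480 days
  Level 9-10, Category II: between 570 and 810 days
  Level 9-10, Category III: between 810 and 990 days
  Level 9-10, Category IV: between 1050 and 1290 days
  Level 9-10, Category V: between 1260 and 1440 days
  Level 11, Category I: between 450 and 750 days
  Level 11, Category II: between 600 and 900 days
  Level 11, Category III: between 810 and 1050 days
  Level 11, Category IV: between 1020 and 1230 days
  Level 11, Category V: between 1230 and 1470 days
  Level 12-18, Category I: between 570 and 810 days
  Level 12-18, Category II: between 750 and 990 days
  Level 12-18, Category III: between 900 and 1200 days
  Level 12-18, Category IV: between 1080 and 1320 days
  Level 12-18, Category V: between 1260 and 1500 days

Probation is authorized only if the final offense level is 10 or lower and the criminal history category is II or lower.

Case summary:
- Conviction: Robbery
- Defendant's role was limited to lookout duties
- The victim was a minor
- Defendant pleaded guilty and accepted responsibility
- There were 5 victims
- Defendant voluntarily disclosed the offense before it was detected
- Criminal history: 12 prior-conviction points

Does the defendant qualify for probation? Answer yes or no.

Base offense level for robbery: 5.
§1 applies: 5 + 2 = 7.
§2 applies: 7 − 1 = 6.
§3 applies: 6 − 1 = 5.
§4 does not apply.
§5 applies (level before this adjustment is 5 < 10, so +1): 5 + 1 = 6.
§6 applies: 6 − 1 = 5.
Final offense level: 5.
Criminal history: 12 prior points → Category III (6-12).
Level 5 falls in the 1-7 band.
Grid: Level 1-7 × Category III = 360-570 days.
Probation check: level 5 ≤ 10 and category III > II → not eligible.

No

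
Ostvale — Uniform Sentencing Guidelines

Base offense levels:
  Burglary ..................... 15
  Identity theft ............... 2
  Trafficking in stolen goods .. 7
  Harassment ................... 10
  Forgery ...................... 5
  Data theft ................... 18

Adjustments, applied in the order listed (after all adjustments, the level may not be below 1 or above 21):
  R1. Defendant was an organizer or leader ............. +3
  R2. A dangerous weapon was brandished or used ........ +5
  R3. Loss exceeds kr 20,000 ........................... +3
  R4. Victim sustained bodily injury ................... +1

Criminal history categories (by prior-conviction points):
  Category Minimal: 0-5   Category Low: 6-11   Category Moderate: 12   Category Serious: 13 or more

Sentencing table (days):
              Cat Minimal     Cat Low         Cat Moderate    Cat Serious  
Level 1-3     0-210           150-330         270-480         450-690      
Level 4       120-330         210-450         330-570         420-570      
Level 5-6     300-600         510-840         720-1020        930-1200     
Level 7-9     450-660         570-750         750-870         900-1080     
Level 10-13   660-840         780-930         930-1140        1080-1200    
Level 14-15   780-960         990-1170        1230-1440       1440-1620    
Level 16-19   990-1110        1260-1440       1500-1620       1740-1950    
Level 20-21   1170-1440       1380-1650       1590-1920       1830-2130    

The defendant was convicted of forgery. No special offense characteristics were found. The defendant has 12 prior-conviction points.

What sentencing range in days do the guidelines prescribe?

720-1020 days

Base offense level for forgery: 5.
Final offense level: 5.
Criminal history: 12 prior points → Category Moderate (12).
Level 5 falls in the 5-6 band.
Grid: Level 5-6 × Category Moderate = 720-1020 days.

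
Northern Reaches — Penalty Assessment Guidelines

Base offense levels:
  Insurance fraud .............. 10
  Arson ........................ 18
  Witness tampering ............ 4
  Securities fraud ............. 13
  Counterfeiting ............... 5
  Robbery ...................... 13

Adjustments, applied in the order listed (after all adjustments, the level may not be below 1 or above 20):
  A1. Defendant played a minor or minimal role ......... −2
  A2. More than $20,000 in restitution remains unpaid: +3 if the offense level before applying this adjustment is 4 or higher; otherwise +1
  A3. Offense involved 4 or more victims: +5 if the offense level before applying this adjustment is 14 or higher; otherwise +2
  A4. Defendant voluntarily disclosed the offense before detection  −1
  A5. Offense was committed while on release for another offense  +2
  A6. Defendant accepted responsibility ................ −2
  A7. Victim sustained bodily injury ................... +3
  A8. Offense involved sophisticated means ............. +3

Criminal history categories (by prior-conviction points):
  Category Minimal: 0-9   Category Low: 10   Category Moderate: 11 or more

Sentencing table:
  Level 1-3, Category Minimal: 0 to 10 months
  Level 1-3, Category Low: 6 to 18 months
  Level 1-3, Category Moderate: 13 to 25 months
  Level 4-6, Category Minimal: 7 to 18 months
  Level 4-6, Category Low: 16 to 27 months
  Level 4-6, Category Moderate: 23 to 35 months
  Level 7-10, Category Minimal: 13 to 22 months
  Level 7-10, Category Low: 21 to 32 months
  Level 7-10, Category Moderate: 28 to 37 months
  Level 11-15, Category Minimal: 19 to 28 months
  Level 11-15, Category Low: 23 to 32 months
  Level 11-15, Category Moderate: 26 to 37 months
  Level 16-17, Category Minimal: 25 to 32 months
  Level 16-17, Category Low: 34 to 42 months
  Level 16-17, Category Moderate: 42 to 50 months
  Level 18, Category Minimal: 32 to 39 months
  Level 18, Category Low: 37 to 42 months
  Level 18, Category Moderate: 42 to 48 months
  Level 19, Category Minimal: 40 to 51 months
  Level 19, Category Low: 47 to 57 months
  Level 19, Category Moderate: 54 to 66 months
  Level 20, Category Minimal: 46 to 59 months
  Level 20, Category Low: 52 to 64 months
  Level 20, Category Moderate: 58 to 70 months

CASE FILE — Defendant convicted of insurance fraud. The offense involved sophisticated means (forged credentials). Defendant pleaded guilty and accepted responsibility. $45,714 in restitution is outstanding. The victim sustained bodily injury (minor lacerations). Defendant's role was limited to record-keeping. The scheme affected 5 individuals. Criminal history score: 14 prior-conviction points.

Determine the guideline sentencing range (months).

42-50 months

Base offense level for insurance fraud: 10.
A1 applies: 10 − 2 = 8.
A2 applies (level before this adjustment is 8 ≥ 4, so +3): 8 + 3 = 11.
A3 applies (level before this adjustment is 11 < 14, so +2): 11 + 2 = 13.
A4 does not apply.
A5 does not apply.
A6 applies: 13 − 2 = 11.
A7 applies: 11 + 3 = 14.
A8 applies: 14 + 3 = 17.
Final offense level: 17.
Criminal history: 14 prior points → Category Moderate (11+).
Level 17 falls in the 16-17 band.
Grid: Level 16-17 × Category Moderate = 42-50 months.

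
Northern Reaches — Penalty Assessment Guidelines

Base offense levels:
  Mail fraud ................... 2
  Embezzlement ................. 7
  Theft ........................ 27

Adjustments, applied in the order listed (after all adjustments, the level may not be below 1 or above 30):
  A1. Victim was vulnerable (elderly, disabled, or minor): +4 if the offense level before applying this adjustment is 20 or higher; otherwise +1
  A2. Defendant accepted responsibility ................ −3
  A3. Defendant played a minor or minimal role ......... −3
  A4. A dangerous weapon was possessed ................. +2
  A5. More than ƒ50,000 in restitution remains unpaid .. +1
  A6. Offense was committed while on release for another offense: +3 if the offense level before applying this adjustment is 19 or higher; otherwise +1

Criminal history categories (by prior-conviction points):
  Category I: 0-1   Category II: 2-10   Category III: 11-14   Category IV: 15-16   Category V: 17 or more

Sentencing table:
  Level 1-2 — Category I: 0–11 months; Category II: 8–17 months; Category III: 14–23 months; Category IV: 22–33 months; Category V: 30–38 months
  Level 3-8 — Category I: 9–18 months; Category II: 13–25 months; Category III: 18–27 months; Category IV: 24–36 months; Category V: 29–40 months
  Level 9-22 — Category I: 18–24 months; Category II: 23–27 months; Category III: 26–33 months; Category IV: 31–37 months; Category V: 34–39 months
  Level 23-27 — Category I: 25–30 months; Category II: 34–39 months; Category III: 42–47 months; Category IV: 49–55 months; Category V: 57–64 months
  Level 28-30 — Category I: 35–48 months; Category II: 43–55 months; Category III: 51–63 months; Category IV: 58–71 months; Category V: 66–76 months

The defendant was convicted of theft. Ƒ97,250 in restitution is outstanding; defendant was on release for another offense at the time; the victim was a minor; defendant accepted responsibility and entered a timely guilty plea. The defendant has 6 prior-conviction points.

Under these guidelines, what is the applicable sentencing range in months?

43-55 months

Base offense level for theft: 27.
A1 applies (level before this adjustment is 27 ≥ 20, so +4): 27 + 4 = 31.
A2 applies: 31 − 3 = 28.
A5 applies: 28 + 1 = 29.
A6 applies (level before this adjustment is 29 ≥ 19, so +3): 29 + 3 = 32.
Level 32 exceeds the maximum of 30; capped at 30.
Final offense level: 30.
Criminal history: 6 prior points → Category II (2-10).
Level 30 falls in the 28-30 band.
Grid: Level 28-30 × Category II = 43-55 months.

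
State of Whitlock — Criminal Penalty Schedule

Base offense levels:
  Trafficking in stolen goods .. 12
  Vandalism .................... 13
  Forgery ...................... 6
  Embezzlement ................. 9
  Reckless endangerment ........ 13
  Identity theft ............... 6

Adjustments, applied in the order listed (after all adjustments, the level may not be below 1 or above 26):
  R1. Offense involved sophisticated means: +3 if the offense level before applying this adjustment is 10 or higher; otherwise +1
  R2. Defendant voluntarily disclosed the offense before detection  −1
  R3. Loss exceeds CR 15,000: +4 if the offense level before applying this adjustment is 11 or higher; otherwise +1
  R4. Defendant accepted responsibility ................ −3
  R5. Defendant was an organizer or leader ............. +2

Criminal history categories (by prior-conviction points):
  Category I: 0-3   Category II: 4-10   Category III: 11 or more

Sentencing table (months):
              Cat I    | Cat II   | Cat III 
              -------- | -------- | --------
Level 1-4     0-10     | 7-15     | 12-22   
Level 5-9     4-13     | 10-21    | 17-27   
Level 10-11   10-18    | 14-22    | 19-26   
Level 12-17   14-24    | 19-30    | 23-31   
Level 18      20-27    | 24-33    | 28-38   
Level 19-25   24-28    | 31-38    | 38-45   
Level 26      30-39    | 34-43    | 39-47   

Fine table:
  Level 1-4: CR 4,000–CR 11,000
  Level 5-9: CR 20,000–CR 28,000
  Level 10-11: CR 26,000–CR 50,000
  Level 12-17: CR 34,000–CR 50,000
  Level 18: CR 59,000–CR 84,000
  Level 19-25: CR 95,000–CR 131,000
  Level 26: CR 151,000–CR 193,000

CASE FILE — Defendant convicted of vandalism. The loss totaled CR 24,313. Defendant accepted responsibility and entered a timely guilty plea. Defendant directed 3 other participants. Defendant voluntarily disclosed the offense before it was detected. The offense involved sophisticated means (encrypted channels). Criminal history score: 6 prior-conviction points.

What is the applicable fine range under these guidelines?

Base offense level for vandalism: 13.
R1 applies (level before this adjustment is 13 ≥ 10, so +3): 13 + 3 = 16.
R2 applies: 16 − 1 = 15.
R3 applies (level before this adjustment is 15 ≥ 11, so +4): 15 + 4 = 19.
R4 applies: 19 − 3 = 16.
R5 applies: 16 + 2 = 18.
Final offense level: 18.
Level 18 falls in the 18 band.
Fine table: Level 18 → CR 59,000–CR 84,000.

CR 59,000–CR 84,000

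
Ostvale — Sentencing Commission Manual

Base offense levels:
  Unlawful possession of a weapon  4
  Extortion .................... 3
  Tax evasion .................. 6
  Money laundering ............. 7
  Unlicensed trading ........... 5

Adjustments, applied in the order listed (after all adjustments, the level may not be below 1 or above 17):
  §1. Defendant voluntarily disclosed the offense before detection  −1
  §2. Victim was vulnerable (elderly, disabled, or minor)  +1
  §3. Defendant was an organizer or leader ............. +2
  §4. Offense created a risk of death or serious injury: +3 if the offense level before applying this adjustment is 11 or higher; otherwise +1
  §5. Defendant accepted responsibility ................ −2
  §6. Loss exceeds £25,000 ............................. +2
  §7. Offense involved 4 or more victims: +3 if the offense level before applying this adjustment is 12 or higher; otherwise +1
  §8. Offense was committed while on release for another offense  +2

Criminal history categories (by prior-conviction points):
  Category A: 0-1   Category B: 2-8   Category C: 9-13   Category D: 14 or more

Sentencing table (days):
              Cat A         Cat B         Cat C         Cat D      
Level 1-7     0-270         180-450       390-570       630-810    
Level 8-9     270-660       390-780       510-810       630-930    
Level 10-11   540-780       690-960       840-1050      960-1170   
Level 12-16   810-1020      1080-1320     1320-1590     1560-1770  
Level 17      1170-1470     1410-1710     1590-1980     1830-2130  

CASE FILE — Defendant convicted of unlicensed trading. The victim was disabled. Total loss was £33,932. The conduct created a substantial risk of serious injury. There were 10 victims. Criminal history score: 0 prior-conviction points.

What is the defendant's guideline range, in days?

540-780 days

Base offense level for unlicensed trading: 5.
§1 does not apply.
§2 applies: 5 + 1 = 6.
§4 applies (level before this adjustment is 6 < 11, so +1): 6 + 1 = 7.
§6 applies: 7 + 2 = 9.
§7 applies (level before this adjustment is 9 < 12, so +1): 9 + 1 = 10.
§8 does not apply.
Final offense level: 10.
Criminal history: 0 prior points → Category A (0-1).
Level 10 falls in the 10-11 band.
Grid: Level 10-11 × Category A = 540-780 days.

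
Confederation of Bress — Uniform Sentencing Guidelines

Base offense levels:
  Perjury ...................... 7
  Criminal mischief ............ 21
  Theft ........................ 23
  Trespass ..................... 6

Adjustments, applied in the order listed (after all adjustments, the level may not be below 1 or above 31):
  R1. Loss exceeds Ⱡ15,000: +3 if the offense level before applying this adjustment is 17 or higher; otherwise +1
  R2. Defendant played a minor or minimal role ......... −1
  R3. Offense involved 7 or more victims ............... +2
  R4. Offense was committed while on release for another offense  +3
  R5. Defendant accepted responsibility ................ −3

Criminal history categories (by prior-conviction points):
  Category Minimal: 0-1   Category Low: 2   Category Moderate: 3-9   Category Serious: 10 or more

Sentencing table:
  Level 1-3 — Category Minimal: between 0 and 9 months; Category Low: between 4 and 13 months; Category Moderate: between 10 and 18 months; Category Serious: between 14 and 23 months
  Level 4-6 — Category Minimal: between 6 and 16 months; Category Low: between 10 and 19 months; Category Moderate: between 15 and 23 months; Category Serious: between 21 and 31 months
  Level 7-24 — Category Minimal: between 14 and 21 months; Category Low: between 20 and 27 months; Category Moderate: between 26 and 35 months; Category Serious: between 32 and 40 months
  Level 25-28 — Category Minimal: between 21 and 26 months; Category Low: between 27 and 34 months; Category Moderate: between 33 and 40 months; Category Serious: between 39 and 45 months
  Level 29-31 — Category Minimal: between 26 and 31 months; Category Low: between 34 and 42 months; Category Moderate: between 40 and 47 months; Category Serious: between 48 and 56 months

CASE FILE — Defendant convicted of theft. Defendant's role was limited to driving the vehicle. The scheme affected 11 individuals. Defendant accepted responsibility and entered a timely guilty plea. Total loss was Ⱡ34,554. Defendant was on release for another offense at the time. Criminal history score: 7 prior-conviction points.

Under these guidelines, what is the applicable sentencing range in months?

Base offense level for theft: 23.
R1 applies (level before this adjustment is 23 ≥ 17, so +3): 23 + 3 = 26.
R2 applies: 26 − 1 = 25.
R3 applies: 25 + 2 = 27.
R4 applies: 27 + 3 = 30.
R5 applies: 30 − 3 = 27.
Final offense level: 27.
Criminal history: 7 prior points → Category Moderate (3-9).
Level 27 falls in the 25-28 band.
Grid: Level 25-28 × Category Moderate = 33-40 months.

33-40 months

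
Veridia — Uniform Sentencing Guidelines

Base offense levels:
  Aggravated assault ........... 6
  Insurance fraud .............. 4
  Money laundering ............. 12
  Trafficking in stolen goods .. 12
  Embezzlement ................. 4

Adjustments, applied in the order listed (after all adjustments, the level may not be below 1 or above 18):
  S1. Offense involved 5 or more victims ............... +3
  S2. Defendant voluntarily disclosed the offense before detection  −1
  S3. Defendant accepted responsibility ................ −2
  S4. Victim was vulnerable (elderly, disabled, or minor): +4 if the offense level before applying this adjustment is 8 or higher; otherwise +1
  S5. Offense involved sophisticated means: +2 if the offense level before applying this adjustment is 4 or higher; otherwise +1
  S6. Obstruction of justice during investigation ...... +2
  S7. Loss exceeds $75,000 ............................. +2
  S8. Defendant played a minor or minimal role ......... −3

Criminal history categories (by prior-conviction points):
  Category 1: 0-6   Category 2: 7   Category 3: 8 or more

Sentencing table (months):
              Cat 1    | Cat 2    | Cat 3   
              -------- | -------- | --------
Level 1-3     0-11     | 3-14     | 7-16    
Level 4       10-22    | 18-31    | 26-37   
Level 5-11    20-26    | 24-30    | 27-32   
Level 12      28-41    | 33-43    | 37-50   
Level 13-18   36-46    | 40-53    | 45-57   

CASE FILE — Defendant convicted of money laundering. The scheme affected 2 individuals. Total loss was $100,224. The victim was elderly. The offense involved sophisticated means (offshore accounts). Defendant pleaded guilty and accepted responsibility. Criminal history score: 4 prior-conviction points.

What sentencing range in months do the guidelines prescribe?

36-46 months

Base offense level for money laundering: 12.
S3 applies: 12 − 2 = 10.
S4 applies (level before this adjustment is 10 ≥ 8, so +4): 10 + 4 = 14.
S5 applies (level before this adjustment is 14 ≥ 4, so +2): 14 + 2 = 16.
S6 does not apply.
S7 applies: 16 + 2 = 18.
Final offense level: 18.
Criminal history: 4 prior points → Category 1 (0-6).
Level 18 falls in the 13-18 band.
Grid: Level 13-18 × Category 1 = 36-46 months.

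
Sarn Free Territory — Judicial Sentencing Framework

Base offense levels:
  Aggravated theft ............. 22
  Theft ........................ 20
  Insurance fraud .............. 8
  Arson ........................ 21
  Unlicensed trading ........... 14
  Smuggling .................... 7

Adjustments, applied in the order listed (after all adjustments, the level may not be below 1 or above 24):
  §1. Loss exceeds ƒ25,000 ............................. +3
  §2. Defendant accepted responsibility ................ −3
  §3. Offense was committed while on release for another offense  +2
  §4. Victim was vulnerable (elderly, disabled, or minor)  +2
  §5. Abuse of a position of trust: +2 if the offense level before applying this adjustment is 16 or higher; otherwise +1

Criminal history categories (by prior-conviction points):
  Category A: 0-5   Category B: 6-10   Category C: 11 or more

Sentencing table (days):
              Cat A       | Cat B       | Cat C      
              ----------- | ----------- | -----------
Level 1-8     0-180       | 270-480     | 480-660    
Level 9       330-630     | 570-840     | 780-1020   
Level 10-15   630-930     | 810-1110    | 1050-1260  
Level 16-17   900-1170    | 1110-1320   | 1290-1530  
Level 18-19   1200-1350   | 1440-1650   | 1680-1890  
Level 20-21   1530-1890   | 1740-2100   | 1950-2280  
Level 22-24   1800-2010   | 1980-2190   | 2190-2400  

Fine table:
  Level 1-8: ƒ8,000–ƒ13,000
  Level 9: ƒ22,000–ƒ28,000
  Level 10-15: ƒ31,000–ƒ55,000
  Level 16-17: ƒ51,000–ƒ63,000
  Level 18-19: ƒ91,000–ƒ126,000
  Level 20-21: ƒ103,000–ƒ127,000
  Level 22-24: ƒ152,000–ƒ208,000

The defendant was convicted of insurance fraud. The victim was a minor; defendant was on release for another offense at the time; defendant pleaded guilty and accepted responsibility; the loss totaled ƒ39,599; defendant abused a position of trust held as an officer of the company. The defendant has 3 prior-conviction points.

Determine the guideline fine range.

ƒ31,000–ƒ55,000

Base offense level for insurance fraud: 8.
§1 applies: 8 + 3 = 11.
§2 applies: 11 − 3 = 8.
§3 applies: 8 + 2 = 10.
§4 applies: 10 + 2 = 12.
§5 applies (level before this adjustment is 12 < 16, so +1): 12 + 1 = 13.
Final offense level: 13.
Level 13 falls in the 10-15 band.
Fine table: Level 10-15 → ƒ31,000–ƒ55,000.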